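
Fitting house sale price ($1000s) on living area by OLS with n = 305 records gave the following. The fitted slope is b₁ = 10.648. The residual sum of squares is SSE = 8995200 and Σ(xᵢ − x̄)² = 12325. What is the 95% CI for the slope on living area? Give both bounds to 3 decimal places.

MSE = SSE/(n − 2) = 8995200/303 = 29687.1.
SE(b₁) = √(MSE/Sₓₓ) = √(29687.1/12325) = 1.552.
df = n − 2 = 303.
t* = t_{0.025, 303} = 1.967824.
Margin = t* × SE = 1.967824 × 1.552 = 3.05406.
CI: 10.648 ± 3.05406 → (7.594, 13.702).
With 95% confidence, each one-unit increase in living area is associated with a change of between 7.594 and 13.702 $1000s in house sale price.

(7.594, 13.702)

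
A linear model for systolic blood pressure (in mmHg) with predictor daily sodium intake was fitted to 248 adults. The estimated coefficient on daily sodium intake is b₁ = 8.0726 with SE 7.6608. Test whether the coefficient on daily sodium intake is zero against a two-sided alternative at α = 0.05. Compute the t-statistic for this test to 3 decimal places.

t = 1.054

H₀: β₁ = 0 vs H₁: β₁ ≠ 0.
t = (b₁ − β₁⁰)/SE = 8.0726 / 7.6608 = 1.054.
df = n − 2 = 248 − 2 = 246.
Two-sided p ≈ 0.2930, which is ≥ 0.05, so fail to reject H₀.
The data do not give significant evidence of an association between daily sodium intake and systolic blood pressure.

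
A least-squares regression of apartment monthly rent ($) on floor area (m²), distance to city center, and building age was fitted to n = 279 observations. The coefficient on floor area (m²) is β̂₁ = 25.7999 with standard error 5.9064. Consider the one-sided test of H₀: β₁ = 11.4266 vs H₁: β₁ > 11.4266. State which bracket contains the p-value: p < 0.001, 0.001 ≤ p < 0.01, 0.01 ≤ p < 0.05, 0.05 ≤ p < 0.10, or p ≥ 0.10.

0.001 ≤ p < 0.01

t = (25.7999 − 11.4266) / 5.9064 = 2.434.
df = n − k − 1 = 279 − 3 − 1 = 275.
One-sided p = P(T_{275} > t) ≈ 0.0078.
So 0.001 ≤ p < 0.01.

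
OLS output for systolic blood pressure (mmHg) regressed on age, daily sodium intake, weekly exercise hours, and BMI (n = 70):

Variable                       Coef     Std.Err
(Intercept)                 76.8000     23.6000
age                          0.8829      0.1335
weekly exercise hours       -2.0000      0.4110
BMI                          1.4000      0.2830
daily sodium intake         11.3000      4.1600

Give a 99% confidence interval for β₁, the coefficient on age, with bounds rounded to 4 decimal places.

Read off: b = 0.8829, SE = 0.1335 for age.
df = n − k − 1 = 70 − 4 − 1 = 65.
t* = t_{0.005, 65} = 2.653604.
Margin = t* × SE = 2.653604 × 0.1335 = 0.354256.
CI: 0.8829 ± 0.354256 → (0.5286, 1.2372).

(0.5286, 1.2372)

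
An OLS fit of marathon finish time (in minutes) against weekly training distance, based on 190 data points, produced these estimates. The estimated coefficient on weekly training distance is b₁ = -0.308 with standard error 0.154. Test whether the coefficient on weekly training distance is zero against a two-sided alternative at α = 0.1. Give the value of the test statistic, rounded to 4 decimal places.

H₀: β₁ = 0 vs H₁: β₁ ≠ 0.
t = (b₁ − β₁⁰)/SE = -0.308 / 0.154 = -2.0000.
df = n − 2 = 190 − 2 = 188.
Two-sided p ≈ 0.0469, which is < 0.1, so reject H₀.
There is evidence that weekly training distance is associated with marathon finish time.

t = -2.0000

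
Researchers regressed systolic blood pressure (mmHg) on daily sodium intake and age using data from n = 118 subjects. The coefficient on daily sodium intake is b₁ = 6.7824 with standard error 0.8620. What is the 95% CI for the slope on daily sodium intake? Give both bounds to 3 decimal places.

df = n − k − 1 = 118 − 2 − 1 = 115.
t* = t_{0.025, 115} = 1.980808.
Margin = t* × SE = 1.980808 × 0.8620 = 1.70746.
CI: 6.7824 ± 1.70746 → (5.075, 8.490).
With 95% confidence, each one-unit increase in daily sodium intake is associated with a change of between 5.075 and 8.490 mmHg in systolic blood pressure, holding the other predictors fixed.

(5.075, 8.490)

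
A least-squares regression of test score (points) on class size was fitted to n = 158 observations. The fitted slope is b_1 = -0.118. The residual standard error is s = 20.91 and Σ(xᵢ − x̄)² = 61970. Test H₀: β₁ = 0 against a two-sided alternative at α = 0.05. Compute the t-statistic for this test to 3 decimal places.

t = -1.405

SE(b_1) = s/√Sₓₓ = 20.91/√61970 = 0.0839969.
t = -0.118 / 0.0839969 = -1.405.
df = n − 2 = 156.
Two-sided p ≈ 0.1621, which is ≥ 0.05, so fail to reject H₀.
The data do not give significant evidence of an association between class size and test score.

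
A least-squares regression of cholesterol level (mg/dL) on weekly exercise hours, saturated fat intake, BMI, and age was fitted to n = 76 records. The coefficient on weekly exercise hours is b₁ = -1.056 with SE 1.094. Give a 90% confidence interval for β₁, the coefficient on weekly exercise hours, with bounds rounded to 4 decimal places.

df = n − k − 1 = 76 − 4 − 1 = 71.
t* = t_{0.05, 71} = 1.6666.
Margin = t* × SE = 1.6666 × 1.094 = 1.823260.
CI: -1.056 ± 1.823260 → (-2.8793, 0.7673).
With 90% confidence, each one-unit increase in weekly exercise hours is associated with a change of between -2.8793 and 0.7673 mg/dL in cholesterol level, holding the other predictors fixed.

(-2.8793, 0.7673)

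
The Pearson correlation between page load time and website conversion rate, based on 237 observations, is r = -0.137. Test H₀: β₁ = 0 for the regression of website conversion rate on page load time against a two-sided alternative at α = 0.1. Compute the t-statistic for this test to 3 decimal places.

t = r·√(n − 2)/√(1 − r²) = -0.137·√235/√0.981231 = -2.120.
df = n − 2 = 235.
Two-sided p ≈ 0.0350, which is < 0.1, so reject H₀.
There is evidence of a linear association between page load time and website conversion rate.

t = -2.120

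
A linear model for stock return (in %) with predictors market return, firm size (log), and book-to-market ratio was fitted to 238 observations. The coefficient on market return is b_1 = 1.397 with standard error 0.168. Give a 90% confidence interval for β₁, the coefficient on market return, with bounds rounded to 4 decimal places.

(1.1196, 1.6744)

df = n − k − 1 = 238 − 3 − 1 = 234.
t* = t_{0.05, 234} = 1.651391.
Margin = t* × SE = 1.651391 × 0.168 = 0.277434.
CI: 1.397 ± 0.277434 → (1.1196, 1.6744).
With 90% confidence, each one-unit increase in market return is associated with a change of between 1.1196 and 1.6744 % in stock return, holding the other predictors fixed.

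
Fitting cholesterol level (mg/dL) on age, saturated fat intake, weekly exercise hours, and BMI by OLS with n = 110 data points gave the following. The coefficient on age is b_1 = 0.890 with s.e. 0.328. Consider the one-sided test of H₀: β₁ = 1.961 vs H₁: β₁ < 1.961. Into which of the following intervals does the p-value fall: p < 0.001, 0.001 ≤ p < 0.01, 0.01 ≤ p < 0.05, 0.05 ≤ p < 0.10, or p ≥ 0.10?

t = (0.890 − 1.961) / 0.328 = -3.265.
df = n − k − 1 = 110 − 4 − 1 = 105.
One-sided p = P(T_{105} < t) ≈ 0.0007.
So p < 0.001.

p < 0.001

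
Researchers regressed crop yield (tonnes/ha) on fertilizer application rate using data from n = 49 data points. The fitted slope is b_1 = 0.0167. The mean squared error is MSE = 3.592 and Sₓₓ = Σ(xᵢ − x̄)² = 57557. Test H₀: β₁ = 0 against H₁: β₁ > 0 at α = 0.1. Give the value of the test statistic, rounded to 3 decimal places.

SE(b_1) = √(MSE/Sₓₓ) = √(3.592/57557) = 0.00789985.
t = 0.0167 / 0.00789985 = 2.114.
df = n − 2 = 47.
One-sided p ≈ 0.0199, which is < 0.1, so reject H₀.
There is evidence that the true slope on fertilizer application rate is positive.

t = 2.114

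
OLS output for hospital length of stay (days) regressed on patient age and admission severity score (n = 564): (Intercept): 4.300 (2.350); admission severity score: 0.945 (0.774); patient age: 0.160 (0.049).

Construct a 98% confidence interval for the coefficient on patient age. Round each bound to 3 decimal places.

(0.046, 0.274)

Read off: b = 0.160, SE = 0.049 for patient age.
df = n − k − 1 = 564 − 2 − 1 = 561.
t* = t_{0.01, 561} = 2.333013.
Margin = t* × SE = 2.333013 × 0.049 = 0.11432.
CI: 0.160 ± 0.11432 → (0.046, 0.274).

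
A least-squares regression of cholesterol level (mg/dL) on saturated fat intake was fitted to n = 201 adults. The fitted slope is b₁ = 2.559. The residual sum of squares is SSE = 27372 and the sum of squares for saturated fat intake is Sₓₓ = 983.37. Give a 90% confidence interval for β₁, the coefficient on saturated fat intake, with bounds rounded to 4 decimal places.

(1.9410, 3.1770)

MSE = SSE/(n − 2) = 27372/199 = 137.548.
SE(b₁) = √(MSE/Sₓₓ) = √(137.548/983.37) = 0.373997.
df = n − 2 = 199.
t* = t_{0.05, 199} = 1.652547.
Margin = t* × SE = 1.652547 × 0.373997 = 0.618048.
CI: 2.559 ± 0.618048 → (1.9410, 3.1770).
With 90% confidence, each one-unit increase in saturated fat intake is associated with a change of between 1.9410 and 3.1770 mg/dL in cholesterol level.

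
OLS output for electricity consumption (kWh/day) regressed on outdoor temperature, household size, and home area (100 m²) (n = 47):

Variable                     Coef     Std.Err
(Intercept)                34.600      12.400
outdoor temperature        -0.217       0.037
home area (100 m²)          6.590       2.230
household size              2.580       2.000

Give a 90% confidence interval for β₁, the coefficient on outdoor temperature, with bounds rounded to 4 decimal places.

(-0.2792, -0.1548)

Read off: b = -0.217, SE = 0.037 for outdoor temperature.
df = n − k − 1 = 47 − 3 − 1 = 43.
t* = t_{0.05, 43} = 1.681071.
Margin = t* × SE = 1.681071 × 0.037 = 0.062200.
CI: -0.217 ± 0.062200 → (-0.2792, -0.1548).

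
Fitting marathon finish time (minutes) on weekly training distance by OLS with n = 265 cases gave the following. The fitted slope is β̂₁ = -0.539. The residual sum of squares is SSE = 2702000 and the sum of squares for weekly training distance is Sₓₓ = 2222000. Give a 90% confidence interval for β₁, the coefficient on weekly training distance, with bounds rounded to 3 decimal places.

(-0.651, -0.427)

MSE = SSE/(n − 2) = 2702000/263 = 10273.8.
SE(β̂₁) = √(MSE/Sₓₓ) = √(10273.8/2222000) = 0.0679975.
df = n − 2 = 263.
t* = t_{0.05, 263} = 1.650668.
Margin = t* × SE = 1.650668 × 0.0679975 = 0.11224.
CI: -0.539 ± 0.11224 → (-0.651, -0.427).
With 90% confidence, each one-unit increase in weekly training distance is associated with a change of between -0.651 and -0.427 minutes in marathon finish time.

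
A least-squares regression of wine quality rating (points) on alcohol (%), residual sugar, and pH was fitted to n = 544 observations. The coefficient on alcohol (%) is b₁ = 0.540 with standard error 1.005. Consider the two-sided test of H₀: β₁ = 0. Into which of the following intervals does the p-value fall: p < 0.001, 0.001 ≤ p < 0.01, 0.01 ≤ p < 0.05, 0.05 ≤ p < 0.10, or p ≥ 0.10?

p ≥ 0.10

t = 0.540 / 1.005 = 0.537.
df = n − k − 1 = 544 − 3 − 1 = 540.
Two-sided p = 2·P(T_{540} > |t|) ≈ 0.5913.
So p ≥ 0.10.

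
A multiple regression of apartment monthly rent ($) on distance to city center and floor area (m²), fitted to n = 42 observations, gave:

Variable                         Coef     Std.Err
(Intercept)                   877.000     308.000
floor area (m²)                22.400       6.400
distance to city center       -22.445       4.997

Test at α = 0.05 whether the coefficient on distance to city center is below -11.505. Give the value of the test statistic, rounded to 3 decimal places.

t = -2.189

Read off: b = -22.445, SE = 4.997 for distance to city center.
H₀: β₁ = -11.505 vs H₁: β₁ < -11.505.
t = (-22.445 − (-11.505)) / 4.997 = -2.189.
df = n − k − 1 = 42 − 2 − 1 = 39.
One-sided p ≈ 0.0173, which is < 0.05, so reject H₀.
There is evidence that the true slope on distance to city center is below -11.505 $ per unit, holding the other predictors fixed.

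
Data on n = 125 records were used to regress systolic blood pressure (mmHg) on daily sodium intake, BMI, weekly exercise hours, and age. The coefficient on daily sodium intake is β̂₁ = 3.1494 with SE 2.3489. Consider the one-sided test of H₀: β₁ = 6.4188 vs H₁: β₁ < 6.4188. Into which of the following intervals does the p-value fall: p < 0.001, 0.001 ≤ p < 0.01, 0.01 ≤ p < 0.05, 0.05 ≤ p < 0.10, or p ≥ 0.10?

t = (3.1494 − 6.4188) / 2.3489 = -1.392.
df = n − k − 1 = 125 − 4 − 1 = 120.
One-sided p = P(T_{120} < t) ≈ 0.0833.
So 0.05 ≤ p < 0.10.

0.05 ≤ p < 0.10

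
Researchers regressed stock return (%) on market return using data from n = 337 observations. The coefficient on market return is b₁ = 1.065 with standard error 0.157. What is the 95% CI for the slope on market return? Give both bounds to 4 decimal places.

df = n − 2 = 337 − 2 = 335.
t* = t_{0.025, 335} = 1.967071.
Margin = t* × SE = 1.967071 × 0.157 = 0.308830.
CI: 1.065 ± 0.308830 → (0.7562, 1.3738).
With 95% confidence, each one-unit increase in market return is associated with a change of between 0.7562 and 1.3738 % in stock return.

(0.7562, 1.3738)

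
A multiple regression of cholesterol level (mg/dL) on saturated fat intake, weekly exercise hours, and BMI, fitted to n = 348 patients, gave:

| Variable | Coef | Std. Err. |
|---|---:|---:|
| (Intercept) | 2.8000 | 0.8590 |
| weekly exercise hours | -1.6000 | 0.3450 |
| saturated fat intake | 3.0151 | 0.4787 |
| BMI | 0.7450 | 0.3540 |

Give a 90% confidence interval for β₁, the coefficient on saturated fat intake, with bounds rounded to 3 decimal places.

Read off: b = 3.0151, SE = 0.4787 for saturated fat intake.
df = n − k − 1 = 348 − 3 − 1 = 344.
t* = t_{0.05, 344} = 1.649295.
Margin = t* × SE = 1.649295 × 0.4787 = 0.78952.
CI: 3.0151 ± 0.78952 → (2.226, 3.805).

(2.226, 3.805)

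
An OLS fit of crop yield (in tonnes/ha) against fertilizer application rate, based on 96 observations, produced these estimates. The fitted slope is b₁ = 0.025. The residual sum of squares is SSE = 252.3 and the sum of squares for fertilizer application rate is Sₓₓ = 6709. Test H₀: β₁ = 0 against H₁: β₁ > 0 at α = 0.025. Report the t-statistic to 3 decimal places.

MSE = SSE/(n − 2) = 252.3/94 = 2.68404.
SE(b₁) = √(MSE/Sₓₓ) = √(2.68404/6709) = 0.0200016.
t = 0.025 / 0.0200016 = 1.250.
df = n − 2 = 94.
One-sided p ≈ 0.1072, which is ≥ 0.025, so fail to reject H₀.
The data do not give significant evidence that the true slope on fertilizer application rate is positive.

t = 1.250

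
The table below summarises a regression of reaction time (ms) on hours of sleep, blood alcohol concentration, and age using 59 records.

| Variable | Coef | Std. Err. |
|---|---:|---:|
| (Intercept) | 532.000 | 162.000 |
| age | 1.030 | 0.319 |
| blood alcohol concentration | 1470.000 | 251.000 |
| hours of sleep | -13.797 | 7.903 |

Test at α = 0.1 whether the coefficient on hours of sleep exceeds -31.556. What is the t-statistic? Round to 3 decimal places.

Read off: b = -13.797, SE = 7.903 for hours of sleep.
H₀: β₁ = -31.556 vs H₁: β₁ > -31.556.
t = (-13.797 − (-31.556)) / 7.903 = 2.247.
df = n − k − 1 = 59 − 3 − 1 = 55.
One-sided p ≈ 0.0143, which is < 0.1, so reject H₀.
There is evidence that the true slope on hours of sleep exceeds -31.556 ms per unit, holding the other predictors fixed.

t = 2.247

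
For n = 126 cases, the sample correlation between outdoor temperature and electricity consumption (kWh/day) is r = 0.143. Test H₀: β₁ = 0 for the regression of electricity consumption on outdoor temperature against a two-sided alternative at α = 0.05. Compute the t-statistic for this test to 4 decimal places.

t = r·√(n − 2)/√(1 − r²) = 0.143·√124/√0.979551 = 1.6089.
df = n − 2 = 124.
Two-sided p ≈ 0.1102, which is ≥ 0.05, so fail to reject H₀.
The data do not give significant evidence of a linear association between outdoor temperature and electricity consumption.

t = 1.6089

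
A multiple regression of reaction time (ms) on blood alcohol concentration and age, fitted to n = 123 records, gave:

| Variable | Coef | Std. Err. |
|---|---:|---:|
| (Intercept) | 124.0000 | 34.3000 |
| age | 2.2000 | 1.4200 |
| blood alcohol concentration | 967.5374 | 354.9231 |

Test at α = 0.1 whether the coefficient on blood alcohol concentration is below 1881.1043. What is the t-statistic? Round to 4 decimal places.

t = -2.5740

Read off: b = 967.5374, SE = 354.9231 for blood alcohol concentration.
H₀: β₁ = 1881.1043 vs H₁: β₁ < 1881.1043.
t = (967.5374 − 1881.1043) / 354.9231 = -2.5740.
df = n − k − 1 = 123 − 2 − 1 = 120.
One-sided p ≈ 0.0056, which is < 0.1, so reject H₀.
There is evidence that the true slope on blood alcohol concentration is below 1881.1043 ms per unit, holding the other predictors fixed.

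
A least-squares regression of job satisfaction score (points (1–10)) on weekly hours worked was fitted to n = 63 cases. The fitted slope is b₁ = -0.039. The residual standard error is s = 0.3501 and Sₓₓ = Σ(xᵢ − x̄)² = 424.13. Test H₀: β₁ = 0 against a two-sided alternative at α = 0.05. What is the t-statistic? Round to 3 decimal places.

t = -2.294

SE(b₁) = s/√Sₓₓ = 0.3501/√424.13 = 0.0169998.
t = -0.039 / 0.0169998 = -2.294.
df = n − 2 = 61.
Two-sided p ≈ 0.0252, which is < 0.05, so reject H₀.
There is evidence that weekly hours worked is associated with job satisfaction score.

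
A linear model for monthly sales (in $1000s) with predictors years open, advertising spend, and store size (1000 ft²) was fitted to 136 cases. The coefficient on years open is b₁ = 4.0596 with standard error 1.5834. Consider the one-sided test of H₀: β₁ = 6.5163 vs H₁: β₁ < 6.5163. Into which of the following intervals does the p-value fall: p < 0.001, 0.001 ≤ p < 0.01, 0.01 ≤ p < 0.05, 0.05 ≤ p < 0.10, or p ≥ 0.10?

t = (4.0596 − 6.5163) / 1.5834 = -1.552.
df = n − k − 1 = 136 − 3 − 1 = 132.
One-sided p = P(T_{132} < t) ≈ 0.0616.
So 0.05 ≤ p < 0.10.

0.05 ≤ p < 0.10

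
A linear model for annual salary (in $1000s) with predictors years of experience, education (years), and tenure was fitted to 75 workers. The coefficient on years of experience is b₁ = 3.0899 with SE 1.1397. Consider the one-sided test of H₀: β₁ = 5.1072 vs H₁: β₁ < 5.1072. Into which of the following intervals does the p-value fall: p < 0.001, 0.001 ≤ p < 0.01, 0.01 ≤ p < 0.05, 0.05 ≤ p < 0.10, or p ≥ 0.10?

0.01 ≤ p < 0.05

t = (3.0899 − 5.1072) / 1.1397 = -1.770.
df = n − k − 1 = 75 − 3 − 1 = 71.
One-sided p = P(T_{71} < t) ≈ 0.0405.
So 0.01 ≤ p < 0.05.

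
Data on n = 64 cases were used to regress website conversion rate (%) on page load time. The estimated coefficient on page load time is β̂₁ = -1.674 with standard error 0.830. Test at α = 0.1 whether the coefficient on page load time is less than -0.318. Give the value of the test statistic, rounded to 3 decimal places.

t = -1.634

H₀: β₁ = -0.318 vs H₁: β₁ < -0.318.
t = (β̂₁ − β₁⁰)/SE = (-1.674 − (-0.318)) / 0.830 = -1.634.
df = n − 2 = 64 − 2 = 62.
One-sided p ≈ 0.0537, which is < 0.1, so reject H₀.
There is evidence that the true slope on page load time is below -0.318 % per unit.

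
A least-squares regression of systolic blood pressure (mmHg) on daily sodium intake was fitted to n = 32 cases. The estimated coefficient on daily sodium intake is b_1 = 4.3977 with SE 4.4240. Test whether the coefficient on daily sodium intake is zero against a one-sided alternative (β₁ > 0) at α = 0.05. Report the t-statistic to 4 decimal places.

t = 0.9941

H₀: β₁ = 0 vs H₁: β₁ > 0.
t = (b_1 − β₁⁰)/SE = 4.3977 / 4.4240 = 0.9941.
df = n − 2 = 32 − 2 = 30.
One-sided p ≈ 0.1641, which is ≥ 0.05, so fail to reject H₀.
The data do not give significant evidence that the true slope on daily sodium intake is positive.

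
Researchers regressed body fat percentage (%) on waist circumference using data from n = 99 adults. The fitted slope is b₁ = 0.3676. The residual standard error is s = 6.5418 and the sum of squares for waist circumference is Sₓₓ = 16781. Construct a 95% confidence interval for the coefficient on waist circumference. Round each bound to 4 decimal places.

SE(b₁) = s/√Sₓₓ = 6.5418/√16781 = 0.0504996.
df = n − 2 = 97.
t* = t_{0.025, 97} = 1.984723.
Margin = t* × SE = 1.984723 × 0.0504996 = 0.100228.
CI: 0.3676 ± 0.100228 → (0.2674, 0.4678).
With 95% confidence, each one-unit increase in waist circumference is associated with a change of between 0.2674 and 0.4678 % in body fat percentage.

(0.2674, 0.4678)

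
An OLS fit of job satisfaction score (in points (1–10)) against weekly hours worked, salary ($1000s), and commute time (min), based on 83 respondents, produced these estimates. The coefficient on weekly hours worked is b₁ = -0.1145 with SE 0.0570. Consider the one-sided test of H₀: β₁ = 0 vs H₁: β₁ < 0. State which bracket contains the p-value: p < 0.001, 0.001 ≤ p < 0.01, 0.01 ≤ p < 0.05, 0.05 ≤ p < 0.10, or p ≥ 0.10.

t = -0.1145 / 0.0570 = -2.009.
df = n − k − 1 = 83 − 3 − 1 = 79.
One-sided p = P(T_{79} < t) ≈ 0.0240.
So 0.01 ≤ p < 0.05.

0.01 ≤ p < 0.05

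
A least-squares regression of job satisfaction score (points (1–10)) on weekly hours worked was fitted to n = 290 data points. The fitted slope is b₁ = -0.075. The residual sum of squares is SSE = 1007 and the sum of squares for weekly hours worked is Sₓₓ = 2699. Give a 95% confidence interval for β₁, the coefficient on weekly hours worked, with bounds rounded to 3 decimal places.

MSE = SSE/(n − 2) = 1007/288 = 3.49653.
SE(b₁) = √(MSE/Sₓₓ) = √(3.49653/2699) = 0.0359929.
df = n − 2 = 288.
t* = t_{0.025, 288} = 1.968235.
Margin = t* × SE = 1.968235 × 0.0359929 = 0.07084.
CI: -0.075 ± 0.07084 → (-0.146, -0.004).
With 95% confidence, each one-unit increase in weekly hours worked is associated with a change of between -0.146 and -0.004 points (1–10) in job satisfaction score.

(-0.146, -0.004)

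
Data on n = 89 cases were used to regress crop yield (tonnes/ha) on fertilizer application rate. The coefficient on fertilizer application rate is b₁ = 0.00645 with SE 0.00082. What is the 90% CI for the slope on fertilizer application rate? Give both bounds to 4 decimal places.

(0.0051, 0.0078)

df = n − 2 = 89 − 2 = 87.
t* = t_{0.05, 87} = 1.662557.
Margin = t* × SE = 1.662557 × 0.00082 = 0.001363.
CI: 0.00645 ± 0.001363 → (0.0051, 0.0078).
With 90% confidence, each one-unit increase in fertilizer application rate is associated with a change of between 0.0051 and 0.0078 tonnes/ha in crop yield.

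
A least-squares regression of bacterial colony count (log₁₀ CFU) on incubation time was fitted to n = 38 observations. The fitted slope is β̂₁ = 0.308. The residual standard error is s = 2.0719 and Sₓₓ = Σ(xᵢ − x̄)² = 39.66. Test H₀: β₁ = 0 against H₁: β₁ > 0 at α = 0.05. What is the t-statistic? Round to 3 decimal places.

t = 0.936

SE(β̂₁) = s/√Sₓₓ = 2.0719/√39.66 = 0.328997.
t = 0.308 / 0.328997 = 0.936.
df = n − 2 = 36.
One-sided p ≈ 0.1777, which is ≥ 0.05, so fail to reject H₀.
The data do not give significant evidence that the true slope on incubation time is positive.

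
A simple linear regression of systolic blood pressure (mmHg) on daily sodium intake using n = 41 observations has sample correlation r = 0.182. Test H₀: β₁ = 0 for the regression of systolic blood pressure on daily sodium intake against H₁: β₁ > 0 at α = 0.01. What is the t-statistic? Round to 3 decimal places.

t = 1.156

t = r·√(n − 2)/√(1 − r²) = 0.182·√39/√0.966876 = 1.156.
df = n − 2 = 39.
One-sided p ≈ 0.1274, which is ≥ 0.01, so fail to reject H₀.
The data do not give significant evidence of a linear association between daily sodium intake and systolic blood pressure.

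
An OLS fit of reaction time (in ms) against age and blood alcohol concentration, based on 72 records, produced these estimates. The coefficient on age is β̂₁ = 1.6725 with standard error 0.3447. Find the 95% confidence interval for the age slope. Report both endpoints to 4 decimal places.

df = n − k − 1 = 72 − 2 − 1 = 69.
t* = t_{0.025, 69} = 1.994945.
Margin = t* × SE = 1.994945 × 0.3447 = 0.687658.
CI: 1.6725 ± 0.687658 → (0.9848, 2.3602).
With 95% confidence, each one-unit increase in age is associated with a change of between 0.9848 and 2.3602 ms in reaction time, holding the other predictors fixed.

(0.9848, 2.3602)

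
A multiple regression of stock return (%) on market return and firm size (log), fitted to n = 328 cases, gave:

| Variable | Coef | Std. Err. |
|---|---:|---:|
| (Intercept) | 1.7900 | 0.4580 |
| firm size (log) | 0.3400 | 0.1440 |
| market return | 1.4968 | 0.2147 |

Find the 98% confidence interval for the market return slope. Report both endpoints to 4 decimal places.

(0.9949, 1.9987)

Read off: b = 1.4968, SE = 0.2147 for market return.
df = n − k − 1 = 328 − 2 − 1 = 325.
t* = t_{0.01, 325} = 2.337876.
Margin = t* × SE = 2.337876 × 0.2147 = 0.501942.
CI: 1.4968 ± 0.501942 → (0.9949, 1.9987).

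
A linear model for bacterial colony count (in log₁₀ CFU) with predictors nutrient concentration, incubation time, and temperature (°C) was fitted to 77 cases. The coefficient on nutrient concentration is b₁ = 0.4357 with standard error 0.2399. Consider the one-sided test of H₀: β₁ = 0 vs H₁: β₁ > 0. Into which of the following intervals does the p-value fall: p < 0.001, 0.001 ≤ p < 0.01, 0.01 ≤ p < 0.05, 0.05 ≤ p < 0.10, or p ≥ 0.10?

t = 0.4357 / 0.2399 = 1.816.
df = n − k − 1 = 77 − 3 − 1 = 73.
One-sided p = P(T_{73} > t) ≈ 0.0367.
So 0.01 ≤ p < 0.05.

0.01 ≤ p < 0.05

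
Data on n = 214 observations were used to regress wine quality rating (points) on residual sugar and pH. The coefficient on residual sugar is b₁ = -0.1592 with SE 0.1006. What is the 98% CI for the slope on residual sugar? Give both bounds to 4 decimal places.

(-0.3950, 0.0766)

df = n − k − 1 = 214 − 2 − 1 = 211.
t* = t_{0.01, 211} = 2.34415.
Margin = t* × SE = 2.34415 × 0.1006 = 0.235822.
CI: -0.1592 ± 0.235822 → (-0.3950, 0.0766).
With 98% confidence, each one-unit increase in residual sugar is associated with a change of between -0.3950 and 0.0766 points in wine quality rating, holding the other predictors fixed.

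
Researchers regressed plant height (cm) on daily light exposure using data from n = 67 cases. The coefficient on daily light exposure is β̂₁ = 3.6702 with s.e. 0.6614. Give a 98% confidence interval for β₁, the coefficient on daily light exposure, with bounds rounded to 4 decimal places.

df = n − 2 = 67 − 2 = 65.
t* = t_{0.01, 65} = 2.385097.
Margin = t* × SE = 2.385097 × 0.6614 = 1.577503.
CI: 3.6702 ± 1.577503 → (2.0927, 5.2477).
With 98% confidence, each one-unit increase in daily light exposure is associated with a change of between 2.0927 and 5.2477 cm in plant height.

(2.0927, 5.2477)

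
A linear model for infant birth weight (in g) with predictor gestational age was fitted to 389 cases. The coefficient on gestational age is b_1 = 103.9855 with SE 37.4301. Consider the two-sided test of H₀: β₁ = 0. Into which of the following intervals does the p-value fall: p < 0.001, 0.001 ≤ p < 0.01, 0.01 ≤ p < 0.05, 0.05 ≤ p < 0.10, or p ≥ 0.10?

0.001 ≤ p < 0.01

t = 103.9855 / 37.4301 = 2.778.
df = n − 2 = 389 − 2 = 387.
Two-sided p = 2·P(T_{387} > |t|) ≈ 0.0057.
So 0.001 ≤ p < 0.01.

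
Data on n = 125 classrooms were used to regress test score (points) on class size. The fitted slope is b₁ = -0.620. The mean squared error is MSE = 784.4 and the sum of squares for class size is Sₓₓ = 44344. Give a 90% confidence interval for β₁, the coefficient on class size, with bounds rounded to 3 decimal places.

SE(b₁) = √(MSE/Sₓₓ) = √(784.4/44344) = 0.133.
df = n − 2 = 123.
t* = t_{0.05, 123} = 1.657336.
Margin = t* × SE = 1.657336 × 0.133 = 0.22043.
CI: -0.620 ± 0.22043 → (-0.840, -0.400).
With 90% confidence, each one-unit increase in class size is associated with a change of between -0.840 and -0.400 points in test score.

(-0.840, -0.400)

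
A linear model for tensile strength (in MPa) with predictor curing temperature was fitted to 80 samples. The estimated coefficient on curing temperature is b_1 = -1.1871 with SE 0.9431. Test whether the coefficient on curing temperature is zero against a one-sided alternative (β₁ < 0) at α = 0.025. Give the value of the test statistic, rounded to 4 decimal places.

t = -1.2587

H₀: β₁ = 0 vs H₁: β₁ < 0.
t = (b_1 − β₁⁰)/SE = -1.1871 / 0.9431 = -1.2587.
df = n − 2 = 80 − 2 = 78.
One-sided p ≈ 0.1059, which is ≥ 0.025, so fail to reject H₀.
The data do not give significant evidence that the true slope on curing temperature is negative.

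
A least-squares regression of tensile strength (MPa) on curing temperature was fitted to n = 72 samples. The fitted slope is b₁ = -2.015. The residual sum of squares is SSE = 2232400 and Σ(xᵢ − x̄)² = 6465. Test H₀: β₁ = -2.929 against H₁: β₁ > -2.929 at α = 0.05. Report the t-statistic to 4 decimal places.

MSE = SSE/(n − 2) = 2232400/70 = 31891.4.
SE(b₁) = √(MSE/Sₓₓ) = √(31891.4/6465) = 2.22102.
t = (-2.015 − (-2.929)) / 2.22102 = 0.4115.
df = n − 2 = 70.
One-sided p ≈ 0.3410, which is ≥ 0.05, so fail to reject H₀.
The data do not give significant evidence that the true slope on curing temperature exceeds -2.929 MPa per unit.

t = 0.4115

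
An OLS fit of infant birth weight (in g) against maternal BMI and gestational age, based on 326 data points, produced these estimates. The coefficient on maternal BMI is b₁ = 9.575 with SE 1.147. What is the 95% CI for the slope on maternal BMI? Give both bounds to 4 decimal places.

df = n − k − 1 = 326 − 2 − 1 = 323.
t* = t_{0.025, 323} = 1.967336.
Margin = t* × SE = 1.967336 × 1.147 = 2.256534.
CI: 9.575 ± 2.256534 → (7.3185, 11.8315).
With 95% confidence, each one-unit increase in maternal BMI is associated with a change of between 7.3185 and 11.8315 g in infant birth weight, holding the other predictors fixed.

(7.3185, 11.8315)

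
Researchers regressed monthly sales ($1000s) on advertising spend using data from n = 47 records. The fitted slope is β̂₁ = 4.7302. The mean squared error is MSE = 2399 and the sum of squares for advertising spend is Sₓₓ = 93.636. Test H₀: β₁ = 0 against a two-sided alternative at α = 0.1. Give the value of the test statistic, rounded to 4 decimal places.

t = 0.9345

SE(β̂₁) = √(MSE/Sₓₓ) = √(2399/93.636) = 5.06167.
t = 4.7302 / 5.06167 = 0.9345.
df = n − 2 = 45.
Two-sided p ≈ 0.3550, which is ≥ 0.1, so fail to reject H₀.
The data do not give significant evidence of an association between advertising spend and monthly sales.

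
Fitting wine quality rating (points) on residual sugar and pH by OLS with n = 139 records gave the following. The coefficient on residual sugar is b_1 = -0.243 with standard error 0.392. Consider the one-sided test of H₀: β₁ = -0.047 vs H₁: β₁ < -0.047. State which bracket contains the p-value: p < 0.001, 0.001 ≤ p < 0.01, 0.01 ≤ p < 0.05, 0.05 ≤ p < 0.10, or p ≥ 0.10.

t = (-0.243 − (-0.047)) / 0.392 = -0.500.
df = n − k − 1 = 139 − 2 − 1 = 136.
One-sided p = P(T_{136} < t) ≈ 0.3089.
So p ≥ 0.10.

p ≥ 0.10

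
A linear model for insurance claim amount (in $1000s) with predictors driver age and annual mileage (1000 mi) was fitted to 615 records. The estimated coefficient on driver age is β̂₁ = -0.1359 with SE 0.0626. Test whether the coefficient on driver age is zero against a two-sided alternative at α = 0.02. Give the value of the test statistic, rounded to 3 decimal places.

H₀: β₁ = 0 vs H₁: β₁ ≠ 0.
t = (β̂₁ − β₁⁰)/SE = -0.1359 / 0.0626 = -2.171.
df = n − k − 1 = 615 − 2 − 1 = 612.
Two-sided p ≈ 0.0303, which is ≥ 0.02, so fail to reject H₀.
The data do not give significant evidence of an association between driver age and insurance claim amount, after adjusting for the other predictors.

t = -2.171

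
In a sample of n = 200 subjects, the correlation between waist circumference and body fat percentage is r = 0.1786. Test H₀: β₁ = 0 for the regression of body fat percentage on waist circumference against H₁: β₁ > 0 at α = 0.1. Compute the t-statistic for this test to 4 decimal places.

t = r·√(n − 2)/√(1 − r²) = 0.1786·√198/√0.968102 = 2.5542.
df = n − 2 = 198.
One-sided p ≈ 0.0057, which is < 0.1, so reject H₀.
There is evidence of a linear association between waist circumference and body fat percentage.

t = 2.5542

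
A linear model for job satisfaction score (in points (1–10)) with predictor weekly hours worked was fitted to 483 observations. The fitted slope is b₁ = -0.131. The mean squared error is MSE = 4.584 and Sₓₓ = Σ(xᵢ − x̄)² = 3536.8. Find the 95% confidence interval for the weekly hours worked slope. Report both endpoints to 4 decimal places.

(-0.2017, -0.0603)

SE(b₁) = √(MSE/Sₓₓ) = √(4.584/3536.8) = 0.0360012.
df = n − 2 = 481.
t* = t_{0.025, 481} = 1.964908.
Margin = t* × SE = 1.964908 × 0.0360012 = 0.070739.
CI: -0.131 ± 0.070739 → (-0.2017, -0.0603).
With 95% confidence, each one-unit increase in weekly hours worked is associated with a change of between -0.2017 and -0.0603 points (1–10) in job satisfaction score.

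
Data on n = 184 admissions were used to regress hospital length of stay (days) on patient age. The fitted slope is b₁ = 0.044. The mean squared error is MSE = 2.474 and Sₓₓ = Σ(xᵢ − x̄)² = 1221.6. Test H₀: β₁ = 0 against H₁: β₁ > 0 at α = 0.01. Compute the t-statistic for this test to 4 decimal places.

SE(b₁) = √(MSE/Sₓₓ) = √(2.474/1221.6) = 0.0450024.
t = 0.044 / 0.0450024 = 0.9777.
df = n − 2 = 182.
One-sided p ≈ 0.1648, which is ≥ 0.01, so fail to reject H₀.
The data do not give significant evidence that the true slope on patient age is positive.

t = 0.9777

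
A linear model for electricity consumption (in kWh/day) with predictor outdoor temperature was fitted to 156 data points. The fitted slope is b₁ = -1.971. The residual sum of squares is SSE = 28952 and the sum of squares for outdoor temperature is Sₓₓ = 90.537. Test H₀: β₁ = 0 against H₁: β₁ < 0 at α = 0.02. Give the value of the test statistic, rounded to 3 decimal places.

t = -1.368

MSE = SSE/(n − 2) = 28952/154 = 188.
SE(b₁) = √(MSE/Sₓₓ) = √(188/90.537) = 1.44101.
t = -1.971 / 1.44101 = -1.368.
df = n − 2 = 154.
One-sided p ≈ 0.0867, which is ≥ 0.02, so fail to reject H₀.
The data do not give significant evidence that the true slope on outdoor temperature is negative.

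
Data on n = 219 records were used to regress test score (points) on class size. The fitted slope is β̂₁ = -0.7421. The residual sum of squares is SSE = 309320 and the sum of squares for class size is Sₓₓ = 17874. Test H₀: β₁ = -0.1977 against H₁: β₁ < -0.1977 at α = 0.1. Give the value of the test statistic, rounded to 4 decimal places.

MSE = SSE/(n − 2) = 309320/217 = 1425.44.
SE(β̂₁) = √(MSE/Sₓₓ) = √(1425.44/17874) = 0.282399.
t = (-0.7421 − (-0.1977)) / 0.282399 = -1.9278.
df = n − 2 = 217.
One-sided p ≈ 0.0276, which is < 0.1, so reject H₀.
There is evidence that the true slope on class size is below -0.1977 points per unit.

t = -1.9278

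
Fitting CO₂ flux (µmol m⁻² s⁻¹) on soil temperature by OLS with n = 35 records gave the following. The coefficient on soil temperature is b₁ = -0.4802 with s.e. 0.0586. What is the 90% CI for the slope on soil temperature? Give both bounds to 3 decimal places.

(-0.579, -0.381)

df = n − 2 = 35 − 2 = 33.
t* = t_{0.05, 33} = 1.69236.
Margin = t* × SE = 1.69236 × 0.0586 = 0.09917.
CI: -0.4802 ± 0.09917 → (-0.579, -0.381).
With 90% confidence, each one-unit increase in soil temperature is associated with a change of between -0.579 and -0.381 µmol m⁻² s⁻¹ in CO₂ flux.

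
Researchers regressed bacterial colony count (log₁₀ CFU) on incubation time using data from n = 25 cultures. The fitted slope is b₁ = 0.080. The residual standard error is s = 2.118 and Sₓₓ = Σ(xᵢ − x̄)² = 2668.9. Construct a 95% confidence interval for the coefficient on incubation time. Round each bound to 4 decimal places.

SE(b₁) = s/√Sₓₓ = 2.118/√2668.9 = 0.0409977.
df = n − 2 = 23.
t* = t_{0.025, 23} = 2.068658.
Margin = t* × SE = 2.068658 × 0.0409977 = 0.084810.
CI: 0.080 ± 0.084810 → (-0.0048, 0.1648).
With 95% confidence, each one-unit increase in incubation time is associated with a change of between -0.0048 and 0.1648 log₁₀ CFU in bacterial colony count.

(-0.0048, 0.1648)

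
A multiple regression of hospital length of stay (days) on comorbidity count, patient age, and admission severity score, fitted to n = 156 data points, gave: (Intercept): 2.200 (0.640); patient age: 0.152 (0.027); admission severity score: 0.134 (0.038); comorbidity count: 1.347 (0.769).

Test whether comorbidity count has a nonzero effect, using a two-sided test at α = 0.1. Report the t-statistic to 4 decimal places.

Read off: b = 1.347, SE = 0.769 for comorbidity count.
H₀: β₁ = 0 vs H₁: β₁ ≠ 0.
t = 1.347 / 0.769 = 1.7516.
df = n − k − 1 = 156 − 3 − 1 = 152.
Two-sided p ≈ 0.0819, which is < 0.1, so reject H₀.
There is evidence that comorbidity count is associated with hospital length of stay, holding the other predictors fixed.

t = 1.7516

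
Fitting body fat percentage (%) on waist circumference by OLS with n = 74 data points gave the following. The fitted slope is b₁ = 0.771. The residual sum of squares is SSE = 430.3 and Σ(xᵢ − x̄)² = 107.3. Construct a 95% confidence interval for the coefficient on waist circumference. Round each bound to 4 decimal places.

MSE = SSE/(n − 2) = 430.3/72 = 5.97639.
SE(b₁) = √(MSE/Sₓₓ) = √(5.97639/107.3) = 0.236004.
df = n − 2 = 72.
t* = t_{0.025, 72} = 1.993464.
Margin = t* × SE = 1.993464 × 0.236004 = 0.470466.
CI: 0.771 ± 0.470466 → (0.3005, 1.2415).
With 95% confidence, each one-unit increase in waist circumference is associated with a change of between 0.3005 and 1.2415 % in body fat percentage.

(0.3005, 1.2415)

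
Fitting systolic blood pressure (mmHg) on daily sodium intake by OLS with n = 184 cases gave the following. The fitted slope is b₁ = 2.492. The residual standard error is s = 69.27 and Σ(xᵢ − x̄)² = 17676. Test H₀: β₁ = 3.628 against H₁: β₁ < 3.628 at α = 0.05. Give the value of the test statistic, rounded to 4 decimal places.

t = -2.1803

SE(b₁) = s/√Sₓₓ = 69.27/√17676 = 0.521019.
t = (2.492 − 3.628) / 0.521019 = -2.1803.
df = n − 2 = 182.
One-sided p ≈ 0.0153, which is < 0.05, so reject H₀.
There is evidence that the true slope on daily sodium intake is below 3.628 mmHg per unit.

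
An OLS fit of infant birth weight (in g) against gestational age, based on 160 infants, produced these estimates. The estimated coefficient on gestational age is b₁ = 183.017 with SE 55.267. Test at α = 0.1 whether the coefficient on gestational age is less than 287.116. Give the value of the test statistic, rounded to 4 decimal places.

t = -1.8836

H₀: β₁ = 287.116 vs H₁: β₁ < 287.116.
t = (b₁ − β₁⁰)/SE = (183.017 − 287.116) / 55.267 = -1.8836.
df = n − 2 = 160 − 2 = 158.
One-sided p ≈ 0.0307, which is < 0.1, so reject H₀.
There is evidence that the true slope on gestational age is below 287.116 g per unit.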